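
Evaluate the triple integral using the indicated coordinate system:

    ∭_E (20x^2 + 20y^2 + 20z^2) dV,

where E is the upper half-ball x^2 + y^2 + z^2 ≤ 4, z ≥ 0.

In spherical coordinates, x = ρ sin(φ) cos(θ), y = ρ sin(φ) sin(θ), z = ρ cos(φ), and dV = ρ^2 sin(φ) dρ dφ dθ.

The integrand becomes 20ρ^2, so

    ∭_E (20x^2 + 20y^2 + 20z^2) dV = ∫_{0}^{2π} ∫_{0}^{π/2} ∫_{0}^{2} (20ρ^2) · ρ^2 sin(φ) dρ dφ dθ.

Inner (ρ): 128sin(φ).
Middle (φ): 128.
Outer (θ): 256π.

Therefore the triple integral equals 256π.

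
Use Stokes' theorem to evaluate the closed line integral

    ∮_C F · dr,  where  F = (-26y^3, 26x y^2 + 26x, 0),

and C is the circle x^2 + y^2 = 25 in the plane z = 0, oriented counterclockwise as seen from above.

Let S be the flat disk x^2 + y^2 ≤ 25 in the plane z = 0, with upward unit normal n̂ = ẑ. By Stokes' theorem,

    ∮_C F · dr = ∬_S (∇ × F) · n̂ dS = ∬_D (curl F)_z dA,

where D is the disk x^2 + y^2 ≤ 25.

Compute the curl of F = (-26y^3, 26x y^2 + 26x, 0):
    (∇ × F)_x = ∂F_z/∂y - ∂F_y/∂z = 0,
    (∇ × F)_y = ∂F_x/∂z - ∂F_z/∂x = 0,
    (∇ × F)_z = ∂F_y/∂x - ∂F_x/∂y = 104y^2 + 26.

On z = 0, (curl F)_z = 104y^2 + 26.

Convert to polar (x = r cos θ, y = r sin θ, dA = r dr dθ); the integrand becomes 104r^2sin(θ)^2 + 26, so

    ∬_D (curl F)_z dA = ∫_0^{2π} ∫_0^{5} (104r^2sin(θ)^2 + 26) · r dr dθ.

Inner (r from 0 to 5): 16250sin(θ)^2 + 325.
Outer (θ from 0 to 2π): 16900π.

Therefore ∮_C F · dr = 16900π.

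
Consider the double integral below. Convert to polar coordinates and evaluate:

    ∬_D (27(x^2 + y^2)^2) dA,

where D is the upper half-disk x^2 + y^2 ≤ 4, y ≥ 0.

The region D is 0 ≤ r ≤ 2, 0 ≤ θ ≤ π in polar coordinates, where x = r cos(θ), y = r sin(θ), and dA = r dr dθ.

Under the substitution, the integrand becomes 27r^4, so

    ∬_D (27(x^2 + y^2)^2) dA = ∫_{0}^{π} ∫_{0}^{2} (27r^4) · r dr dθ.

Inner integral (in r): ∫_{0}^{2} (27r^4) · r dr = 288.

Outer integral (in θ): ∫_{0}^{π} (288) dθ = 288π.

Therefore ∬_D (27(x^2 + y^2)^2) dA = 288π.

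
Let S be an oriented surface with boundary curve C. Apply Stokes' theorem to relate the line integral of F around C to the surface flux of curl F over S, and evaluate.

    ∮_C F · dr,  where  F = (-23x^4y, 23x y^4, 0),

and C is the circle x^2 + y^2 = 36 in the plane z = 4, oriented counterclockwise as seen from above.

Let S be the flat disk x^2 + y^2 ≤ 36 in the plane z = 4, with upward unit normal n̂ = ẑ. By Stokes' theorem,

    ∮_C F · dr = ∬_S (∇ × F) · n̂ dS = ∬_D (curl F)_z dA,

where D is the disk x^2 + y^2 ≤ 36.

Compute the curl of F = (-23x^4y, 23x y^4, 0):
    (∇ × F)_x = ∂F_z/∂y - ∂F_y/∂z = 0,
    (∇ × F)_y = ∂F_x/∂z - ∂F_z/∂x = 0,
    (∇ × F)_z = ∂F_y/∂x - ∂F_x/∂y = 23x^4 + 23y^4.

On z = 4, (curl F)_z = 23x^4 + 23y^4.

Convert to polar (x = r cos θ, y = r sin θ, dA = r dr dθ); the integrand becomes 23r^4(sin(θ)^4 + cos(θ)^4), so

    ∬_D (curl F)_z dA = ∫_0^{2π} ∫_0^{6} (23r^4(sin(θ)^4 + cos(θ)^4)) · r dr dθ.

Inner (r from 0 to 6): 178848sin(θ)^4 + 178848cos(θ)^4.
Outer (θ from 0 to 2π): 268272π.

Therefore ∮_C F · dr = 268272π.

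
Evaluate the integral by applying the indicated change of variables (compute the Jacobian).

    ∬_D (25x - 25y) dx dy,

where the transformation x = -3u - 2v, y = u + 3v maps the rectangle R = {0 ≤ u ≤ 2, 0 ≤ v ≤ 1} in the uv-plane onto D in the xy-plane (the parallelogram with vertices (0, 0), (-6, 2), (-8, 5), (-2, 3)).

Compute the Jacobian determinant of (x, y) with respect to (u, v):

    ∂(x,y)/∂(u,v) = | -3  -2 | = (-3)(3) - (-2)(1) = -7.
                   | 1  3 |

Its absolute value is |J| = 7 (the area scaling factor).

Substituting x = -3u - 2v, y = u + 3v into the integrand,

    25x - 25y → -100u - 125v,

so the integral becomes

    ∬_R (-100u - 125v) · |J| du dv = ∫_0^2 ∫_0^1 (-700u - 875v) dv du.

Inner (v): -700u - 875/2.
Outer (u): -2275.

Therefore ∬_D (25x - 25y) dx dy = -2275.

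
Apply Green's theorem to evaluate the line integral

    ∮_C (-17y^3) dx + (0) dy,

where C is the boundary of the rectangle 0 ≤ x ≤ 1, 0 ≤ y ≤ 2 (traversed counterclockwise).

Green's theorem converts the closed line integral into a double integral over the enclosed region D:

    ∮_C P dx + Q dy = ∬_D (∂Q/∂x - ∂P/∂y) dA.

Here P = -17y^3, Q = 0, so

    ∂Q/∂x = 0,    ∂P/∂y = -51y^2,
    ∂Q/∂x - ∂P/∂y = 51y^2.

D is the region 0 ≤ x ≤ 1, 0 ≤ y ≤ 2. Evaluating the double integral:

    ∬_D (51y^2) dA = ∫_0^{1} ∫_0^{2} (51y^2) dy dx.

Inner (y from 0 to 2): 136.
Outer (x from 0 to 1): 136.

Therefore ∮_C P dx + Q dy = 136.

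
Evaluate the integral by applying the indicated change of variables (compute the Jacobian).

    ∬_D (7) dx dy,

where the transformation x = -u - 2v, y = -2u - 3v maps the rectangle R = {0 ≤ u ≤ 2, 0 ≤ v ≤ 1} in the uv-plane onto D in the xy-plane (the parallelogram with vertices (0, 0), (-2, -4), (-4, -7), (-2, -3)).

Compute the Jacobian determinant of (x, y) with respect to (u, v):

    ∂(x,y)/∂(u,v) = | -1  -2 | = (-1)(-3) - (-2)(-2) = -1.
                   | -2  -3 |

Its absolute value is |J| = 1 (the area scaling factor).

Substituting x = -u - 2v, y = -2u - 3v into the integrand,

    7 → 7,

so the integral becomes

    ∬_R (7) · |J| du dv = ∫_0^2 ∫_0^1 (7) dv du.

Inner (v): 7.
Outer (u): 14.

Therefore ∬_D (7) dx dy = 14.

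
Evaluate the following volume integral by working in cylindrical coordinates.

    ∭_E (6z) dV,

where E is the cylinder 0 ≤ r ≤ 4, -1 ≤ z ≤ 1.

In cylindrical coordinates, x = r cos(θ), y = r sin(θ), z = z, and dV = r dr dθ dz.

The integrand becomes 6z, so

    ∭_E (6z) dV = ∫_{0}^{2π} ∫_{0}^{4} ∫_{-1}^{1} (6z) · r dz dr dθ.

Inner (z): 0.
Middle (r from 0 to 4): 0.
Outer (θ): 0.

Therefore the triple integral equals 0.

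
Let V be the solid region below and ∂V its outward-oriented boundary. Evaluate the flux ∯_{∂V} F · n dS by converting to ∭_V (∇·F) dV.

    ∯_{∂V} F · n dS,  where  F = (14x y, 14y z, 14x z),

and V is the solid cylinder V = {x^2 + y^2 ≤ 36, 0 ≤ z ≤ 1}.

By the divergence theorem,

    ∯_{∂V} F · n dS = ∭_V (∇ · F) dV.

Compute the divergence:
    ∇ · F = ∂F_x/∂x + ∂F_y/∂y + ∂F_z/∂z = 14y + 14z + 14x = 14x + 14y + 14z.

In cylindrical coordinates, x = r cos(θ), y = r sin(θ), z = z, dV = r dr dθ dz, with 0 ≤ r ≤ 6, 0 ≤ θ ≤ 2π, 0 ≤ z ≤ 1.

The integrand, after substitution and multiplying by the volume element, becomes (14sqrt(2)r sin(θ + π/4) + 14z) · r, so

    ∭_V (∇·F) dV = ∫_0^{2π} ∫_0^{6} ∫_0^{1} (14sqrt(2)r sin(θ + π/4) + 14z) · r dz dr dθ.

Inner (z from 0 to 1): 7r (2sqrt(2)r sin(θ + π/4) + 1).
Middle (r from 0 to 6): 1008sqrt(2)sin(θ + π/4) + 126.
Outer (θ from 0 to 2π): 252π.

Therefore ∯_{∂V} F · n dS = 252π.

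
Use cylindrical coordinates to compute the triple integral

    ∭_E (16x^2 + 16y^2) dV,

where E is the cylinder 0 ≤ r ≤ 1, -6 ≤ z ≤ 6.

In cylindrical coordinates, x = r cos(θ), y = r sin(θ), z = z, and dV = r dr dθ dz.

The integrand becomes 16r^2, so

    ∭_E (16x^2 + 16y^2) dV = ∫_{0}^{2π} ∫_{0}^{1} ∫_{-6}^{6} (16r^2) · r dz dr dθ.

Inner (z): 192r^3.
Middle (r from 0 to 1): 48.
Outer (θ): 96π.

Therefore the triple integral equals 96π.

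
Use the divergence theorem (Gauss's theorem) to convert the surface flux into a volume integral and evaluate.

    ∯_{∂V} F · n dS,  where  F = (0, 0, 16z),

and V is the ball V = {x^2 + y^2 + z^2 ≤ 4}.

By the divergence theorem,

    ∯_{∂V} F · n dS = ∭_V (∇ · F) dV.

Compute the divergence:
    ∇ · F = ∂F_x/∂x + ∂F_y/∂y + ∂F_z/∂z = 0 + 0 + 16 = 16.

In spherical coordinates, x = ρ sin(φ) cos(θ), y = ρ sin(φ) sin(θ), z = ρ cos(φ), dV = ρ^2 sin(φ) dρ dφ dθ, with 0 ≤ ρ ≤ 2, 0 ≤ φ ≤ π, 0 ≤ θ ≤ 2π.

The integrand, after substitution and multiplying by the volume element, becomes (16) · ρ^2 sin(φ), so

    ∭_V (∇·F) dV = ∫_0^{2π} ∫_0^{π} ∫_0^{2} (16) · ρ^2 sin(φ) dρ dφ dθ.

Inner (ρ from 0 to 2): 128sin(φ)/3.
Middle (φ from 0 to π): 256/3.
Outer (θ from 0 to 2π): 512π/3.

Therefore ∯_{∂V} F · n dS = 512π/3.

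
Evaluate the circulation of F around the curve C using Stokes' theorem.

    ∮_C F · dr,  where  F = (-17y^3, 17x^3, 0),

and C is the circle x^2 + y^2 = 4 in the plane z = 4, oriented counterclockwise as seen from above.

Let S be the flat disk x^2 + y^2 ≤ 4 in the plane z = 4, with upward unit normal n̂ = ẑ. By Stokes' theorem,

    ∮_C F · dr = ∬_S (∇ × F) · n̂ dS = ∬_D (curl F)_z dA,

where D is the disk x^2 + y^2 ≤ 4.

Compute the curl of F = (-17y^3, 17x^3, 0):
    (∇ × F)_x = ∂F_z/∂y - ∂F_y/∂z = 0,
    (∇ × F)_y = ∂F_x/∂z - ∂F_z/∂x = 0,
    (∇ × F)_z = ∂F_y/∂x - ∂F_x/∂y = 51x^2 + 51y^2.

On z = 4, (curl F)_z = 51x^2 + 51y^2.

Convert to polar (x = r cos θ, y = r sin θ, dA = r dr dθ); the integrand becomes 51r^2, so

    ∬_D (curl F)_z dA = ∫_0^{2π} ∫_0^{2} (51r^2) · r dr dθ.

Inner (r from 0 to 2): 204.
Outer (θ from 0 to 2π): 408π.

Therefore ∮_C F · dr = 408π.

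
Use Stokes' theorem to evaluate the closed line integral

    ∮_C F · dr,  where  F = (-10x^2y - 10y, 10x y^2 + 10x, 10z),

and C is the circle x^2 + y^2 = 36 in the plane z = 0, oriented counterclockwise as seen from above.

Let S be the flat disk x^2 + y^2 ≤ 36 in the plane z = 0, with upward unit normal n̂ = ẑ. By Stokes' theorem,

    ∮_C F · dr = ∬_S (∇ × F) · n̂ dS = ∬_D (curl F)_z dA,

where D is the disk x^2 + y^2 ≤ 36.

Compute the curl of F = (-10x^2y - 10y, 10x y^2 + 10x, 10z):
    (∇ × F)_x = ∂F_z/∂y - ∂F_y/∂z = 0,
    (∇ × F)_y = ∂F_x/∂z - ∂F_z/∂x = 0,
    (∇ × F)_z = ∂F_y/∂x - ∂F_x/∂y = 10x^2 + 10y^2 + 20.

On z = 0, (curl F)_z = 10x^2 + 10y^2 + 20.

Convert to polar (x = r cos θ, y = r sin θ, dA = r dr dθ); the integrand becomes 10r^2 + 20, so

    ∬_D (curl F)_z dA = ∫_0^{2π} ∫_0^{6} (10r^2 + 20) · r dr dθ.

Inner (r from 0 to 6): 3600.
Outer (θ from 0 to 2π): 7200π.

Therefore ∮_C F · dr = 7200π.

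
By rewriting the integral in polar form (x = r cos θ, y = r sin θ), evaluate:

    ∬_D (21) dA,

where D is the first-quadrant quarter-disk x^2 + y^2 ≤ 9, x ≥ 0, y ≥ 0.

The region D is 0 ≤ r ≤ 3, 0 ≤ θ ≤ π/2 in polar coordinates, where x = r cos(θ), y = r sin(θ), and dA = r dr dθ.

Under the substitution, the integrand becomes 21, so

    ∬_D (21) dA = ∫_{0}^{π/2} ∫_{0}^{3} (21) · r dr dθ.

Inner integral (in r): ∫_{0}^{3} (21) · r dr = 189/2.

Outer integral (in θ): ∫_{0}^{π/2} (189/2) dθ = 189π/4.

Therefore ∬_D (21) dA = 189π/4.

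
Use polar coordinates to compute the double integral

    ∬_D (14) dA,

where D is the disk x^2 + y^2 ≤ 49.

The region D is 0 ≤ r ≤ 7, 0 ≤ θ ≤ 2π in polar coordinates, where x = r cos(θ), y = r sin(θ), and dA = r dr dθ.

Under the substitution, the integrand becomes 14, so

    ∬_D (14) dA = ∫_{0}^{2π} ∫_{0}^{7} (14) · r dr dθ.

Inner integral (in r): ∫_{0}^{7} (14) · r dr = 343.

Outer integral (in θ): ∫_{0}^{2π} (343) dθ = 686π.

Therefore ∬_D (14) dA = 686π.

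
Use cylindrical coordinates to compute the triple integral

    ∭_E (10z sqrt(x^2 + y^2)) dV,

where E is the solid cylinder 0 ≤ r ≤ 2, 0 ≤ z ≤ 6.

In cylindrical coordinates, x = r cos(θ), y = r sin(θ), z = z, and dV = r dr dθ dz.

The integrand becomes 10r z, so

    ∭_E (10z sqrt(x^2 + y^2)) dV = ∫_{0}^{2π} ∫_{0}^{2} ∫_{0}^{6} (10r z) · r dz dr dθ.

Inner (z): 180r^2.
Middle (r from 0 to 2): 480.
Outer (θ): 960π.

Therefore the triple integral equals 960π.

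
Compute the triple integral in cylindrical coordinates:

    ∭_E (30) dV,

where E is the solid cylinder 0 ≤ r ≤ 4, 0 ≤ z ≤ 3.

In cylindrical coordinates, x = r cos(θ), y = r sin(θ), z = z, and dV = r dr dθ dz.

The integrand becomes 30, so

    ∭_E (30) dV = ∫_{0}^{2π} ∫_{0}^{4} ∫_{0}^{3} (30) · r dz dr dθ.

Inner (z): 90r.
Middle (r from 0 to 4): 720.
Outer (θ): 1440π.

Therefore the triple integral equals 1440π.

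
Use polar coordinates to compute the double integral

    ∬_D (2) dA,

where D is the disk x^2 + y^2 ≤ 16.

The region D is 0 ≤ r ≤ 4, 0 ≤ θ ≤ 2π in polar coordinates, where x = r cos(θ), y = r sin(θ), and dA = r dr dθ.

Under the substitution, the integrand becomes 2, so

    ∬_D (2) dA = ∫_{0}^{2π} ∫_{0}^{4} (2) · r dr dθ.

Inner integral (in r): ∫_{0}^{4} (2) · r dr = 16.

Outer integral (in θ): ∫_{0}^{2π} (16) dθ = 32π.

Therefore ∬_D (2) dA = 32π.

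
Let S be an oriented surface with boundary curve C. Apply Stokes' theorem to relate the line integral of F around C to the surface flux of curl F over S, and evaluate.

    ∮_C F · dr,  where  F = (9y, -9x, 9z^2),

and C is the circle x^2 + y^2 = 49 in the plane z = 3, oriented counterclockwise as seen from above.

Let S be the flat disk x^2 + y^2 ≤ 49 in the plane z = 3, with upward unit normal n̂ = ẑ. By Stokes' theorem,

    ∮_C F · dr = ∬_S (∇ × F) · n̂ dS = ∬_D (curl F)_z dA,

where D is the disk x^2 + y^2 ≤ 49.

Compute the curl of F = (9y, -9x, 9z^2):
    (∇ × F)_x = ∂F_z/∂y - ∂F_y/∂z = 0,
    (∇ × F)_y = ∂F_x/∂z - ∂F_z/∂x = 0,
    (∇ × F)_z = ∂F_y/∂x - ∂F_x/∂y = -18.

On z = 3, (curl F)_z = -18.

Convert to polar (x = r cos θ, y = r sin θ, dA = r dr dθ); the integrand becomes -18, so

    ∬_D (curl F)_z dA = ∫_0^{2π} ∫_0^{7} (-18) · r dr dθ.

Inner (r from 0 to 7): -441.
Outer (θ from 0 to 2π): -882π.

Therefore ∮_C F · dr = -882π.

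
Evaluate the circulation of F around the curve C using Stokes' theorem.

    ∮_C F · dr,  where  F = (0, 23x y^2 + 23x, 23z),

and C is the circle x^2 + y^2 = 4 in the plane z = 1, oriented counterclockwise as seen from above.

Let S be the flat disk x^2 + y^2 ≤ 4 in the plane z = 1, with upward unit normal n̂ = ẑ. By Stokes' theorem,

    ∮_C F · dr = ∬_S (∇ × F) · n̂ dS = ∬_D (curl F)_z dA,

where D is the disk x^2 + y^2 ≤ 4.

Compute the curl of F = (0, 23x y^2 + 23x, 23z):
    (∇ × F)_x = ∂F_z/∂y - ∂F_y/∂z = 0,
    (∇ × F)_y = ∂F_x/∂z - ∂F_z/∂x = 0,
    (∇ × F)_z = ∂F_y/∂x - ∂F_x/∂y = 23y^2 + 23.

On z = 1, (curl F)_z = 23y^2 + 23.

Convert to polar (x = r cos θ, y = r sin θ, dA = r dr dθ); the integrand becomes 23r^2sin(θ)^2 + 23, so

    ∬_D (curl F)_z dA = ∫_0^{2π} ∫_0^{2} (23r^2sin(θ)^2 + 23) · r dr dθ.

Inner (r from 0 to 2): 92 - 46cos(2θ).
Outer (θ from 0 to 2π): 184π.

Therefore ∮_C F · dr = 184π.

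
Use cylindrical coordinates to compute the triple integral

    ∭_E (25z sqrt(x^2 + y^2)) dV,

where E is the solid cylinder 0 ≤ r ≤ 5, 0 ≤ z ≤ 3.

In cylindrical coordinates, x = r cos(θ), y = r sin(θ), z = z, and dV = r dr dθ dz.

The integrand becomes 25r z, so

    ∭_E (25z sqrt(x^2 + y^2)) dV = ∫_{0}^{2π} ∫_{0}^{5} ∫_{0}^{3} (25r z) · r dz dr dθ.

Inner (z): 225r^2/2.
Middle (r from 0 to 5): 9375/2.
Outer (θ): 9375π.

Therefore the triple integral equals 9375π.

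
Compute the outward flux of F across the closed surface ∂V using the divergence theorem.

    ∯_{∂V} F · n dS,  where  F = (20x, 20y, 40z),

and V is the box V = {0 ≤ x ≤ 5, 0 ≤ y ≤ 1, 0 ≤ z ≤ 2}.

By the divergence theorem,

    ∯_{∂V} F · n dS = ∭_V (∇ · F) dV.

Compute the divergence:
    ∇ · F = ∂F_x/∂x + ∂F_y/∂y + ∂F_z/∂z = 20 + 20 + 40 = 80.

V is a rectangular box, so dV = dx dy dz with 0 ≤ x ≤ 5, 0 ≤ y ≤ 1, 0 ≤ z ≤ 2.

Integrate (80) over V as an iterated integral:

    ∭_V (∇·F) dV = ∫_0^{5} ∫_0^{1} ∫_0^{2} (80) dz dy dx.

Inner (z from 0 to 2): 160.
Middle (y from 0 to 1): 160.
Outer (x from 0 to 5): 800.

Therefore ∯_{∂V} F · n dS = 800.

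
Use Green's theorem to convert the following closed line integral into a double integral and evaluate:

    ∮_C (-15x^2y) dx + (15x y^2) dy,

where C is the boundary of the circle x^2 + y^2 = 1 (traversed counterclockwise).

Green's theorem converts the closed line integral into a double integral over the enclosed region D:

    ∮_C P dx + Q dy = ∬_D (∂Q/∂x - ∂P/∂y) dA.

Here P = -15x^2y, Q = 15x y^2, so

    ∂Q/∂x = 15y^2,    ∂P/∂y = -15x^2,
    ∂Q/∂x - ∂P/∂y = 15x^2 + 15y^2.

D is the region x^2 + y^2 ≤ 1. Evaluating the double integral:

In polar coordinates (x = r cos θ, y = r sin θ, dA = r dr dθ) the integrand becomes 15r^2, so

    ∬_D (15x^2 + 15y^2) dA = ∫_0^{2π} ∫_0^{1} (15r^2) · r dr dθ.

Inner (r from 0 to 1): 15/4.
Outer (θ from 0 to 2π): 15π/2.

Therefore ∮_C P dx + Q dy = 15π/2.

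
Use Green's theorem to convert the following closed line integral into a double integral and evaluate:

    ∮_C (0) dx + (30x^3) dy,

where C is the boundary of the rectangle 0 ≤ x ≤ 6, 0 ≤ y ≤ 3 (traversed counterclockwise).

Green's theorem converts the closed line integral into a double integral over the enclosed region D:

    ∮_C P dx + Q dy = ∬_D (∂Q/∂x - ∂P/∂y) dA.

Here P = 0, Q = 30x^3, so

    ∂Q/∂x = 90x^2,    ∂P/∂y = 0,
    ∂Q/∂x - ∂P/∂y = 90x^2.

D is the region 0 ≤ x ≤ 6, 0 ≤ y ≤ 3. Evaluating the double integral:

    ∬_D (90x^2) dA = ∫_0^{6} ∫_0^{3} (90x^2) dy dx.

Inner (y from 0 to 3): 270x^2.
Outer (x from 0 to 6): 19440.

Therefore ∮_C P dx + Q dy = 19440.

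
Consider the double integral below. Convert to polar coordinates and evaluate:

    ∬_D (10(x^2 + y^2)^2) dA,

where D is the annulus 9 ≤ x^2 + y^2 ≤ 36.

The region D is 3 ≤ r ≤ 6, 0 ≤ θ ≤ 2π in polar coordinates, where x = r cos(θ), y = r sin(θ), and dA = r dr dθ.

Under the substitution, the integrand becomes 10r^4, so

    ∬_D (10(x^2 + y^2)^2) dA = ∫_{0}^{2π} ∫_{3}^{6} (10r^4) · r dr dθ.

Inner integral (in r): ∫_{3}^{6} (10r^4) · r dr = 76545.

Outer integral (in θ): ∫_{0}^{2π} (76545) dθ = 153090π.

Therefore ∬_D (10(x^2 + y^2)^2) dA = 153090π.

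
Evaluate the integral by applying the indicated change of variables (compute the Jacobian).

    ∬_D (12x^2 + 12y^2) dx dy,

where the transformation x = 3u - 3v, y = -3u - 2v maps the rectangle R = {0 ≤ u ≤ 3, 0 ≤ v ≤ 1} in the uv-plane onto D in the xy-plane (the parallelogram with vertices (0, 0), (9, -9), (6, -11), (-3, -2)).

Compute the Jacobian determinant of (x, y) with respect to (u, v):

    ∂(x,y)/∂(u,v) = | 3  -3 | = (3)(-2) - (-3)(-3) = -15.
                   | -3  -2 |

Its absolute value is |J| = 15 (the area scaling factor).

Substituting x = 3u - 3v, y = -3u - 2v into the integrand,

    12x^2 + 12y^2 → 216u^2 - 72u v + 156v^2,

so the integral becomes

    ∬_R (216u^2 - 72u v + 156v^2) · |J| du dv = ∫_0^3 ∫_0^1 (3240u^2 - 1080u v + 2340v^2) dv du.

Inner (v): 3240u^2 - 540u + 780.
Outer (u): 29070.

Therefore ∬_D (12x^2 + 12y^2) dx dy = 29070.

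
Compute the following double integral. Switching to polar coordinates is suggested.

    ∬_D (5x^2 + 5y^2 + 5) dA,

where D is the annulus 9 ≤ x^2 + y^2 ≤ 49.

The region D is 3 ≤ r ≤ 7, 0 ≤ θ ≤ 2π in polar coordinates, where x = r cos(θ), y = r sin(θ), and dA = r dr dθ.

Under the substitution, the integrand becomes 5r^2 + 5, so

    ∬_D (5x^2 + 5y^2 + 5) dA = ∫_{0}^{2π} ∫_{3}^{7} (5r^2 + 5) · r dr dθ.

Inner integral (in r): ∫_{3}^{7} (5r^2 + 5) · r dr = 3000.

Outer integral (in θ): ∫_{0}^{2π} (3000) dθ = 6000π.

Therefore ∬_D (5x^2 + 5y^2 + 5) dA = 6000π.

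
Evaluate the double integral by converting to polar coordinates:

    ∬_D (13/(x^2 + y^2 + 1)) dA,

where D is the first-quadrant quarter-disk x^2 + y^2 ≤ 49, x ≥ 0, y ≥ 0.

The region D is 0 ≤ r ≤ 7, 0 ≤ θ ≤ π/2 in polar coordinates, where x = r cos(θ), y = r sin(θ), and dA = r dr dθ.

Under the substitution, the integrand becomes 13/(r^2 + 1), so

    ∬_D (13/(x^2 + y^2 + 1)) dA = ∫_{0}^{π/2} ∫_{0}^{7} (13/(r^2 + 1)) · r dr dθ.

Inner integral (in r): ∫_{0}^{7} (13/(r^2 + 1)) · r dr = 13log(50)/2.

Outer integral (in θ): ∫_{0}^{π/2} (13log(50)/2) dθ = 13π log(50)/4.

Therefore ∬_D (13/(x^2 + y^2 + 1)) dA = 13π log(50)/4.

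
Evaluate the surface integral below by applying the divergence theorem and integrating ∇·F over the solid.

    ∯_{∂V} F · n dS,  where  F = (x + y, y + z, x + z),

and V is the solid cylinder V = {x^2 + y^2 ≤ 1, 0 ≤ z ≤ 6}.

By the divergence theorem,

    ∯_{∂V} F · n dS = ∭_V (∇ · F) dV.

Compute the divergence:
    ∇ · F = ∂F_x/∂x + ∂F_y/∂y + ∂F_z/∂z = 1 + 1 + 1 = 3.

In cylindrical coordinates, x = r cos(θ), y = r sin(θ), z = z, dV = r dr dθ dz, with 0 ≤ r ≤ 1, 0 ≤ θ ≤ 2π, 0 ≤ z ≤ 6.

The integrand, after substitution and multiplying by the volume element, becomes (3) · r, so

    ∭_V (∇·F) dV = ∫_0^{2π} ∫_0^{1} ∫_0^{6} (3) · r dz dr dθ.

Inner (z from 0 to 6): 18r.
Middle (r from 0 to 1): 9.
Outer (θ from 0 to 2π): 18π.

Therefore ∯_{∂V} F · n dS = 18π.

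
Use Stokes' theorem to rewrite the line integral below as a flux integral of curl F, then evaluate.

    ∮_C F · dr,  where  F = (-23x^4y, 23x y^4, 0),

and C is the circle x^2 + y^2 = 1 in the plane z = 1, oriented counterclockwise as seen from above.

Let S be the flat disk x^2 + y^2 ≤ 1 in the plane z = 1, with upward unit normal n̂ = ẑ. By Stokes' theorem,

    ∮_C F · dr = ∬_S (∇ × F) · n̂ dS = ∬_D (curl F)_z dA,

where D is the disk x^2 + y^2 ≤ 1.

Compute the curl of F = (-23x^4y, 23x y^4, 0):
    (∇ × F)_x = ∂F_z/∂y - ∂F_y/∂z = 0,
    (∇ × F)_y = ∂F_x/∂z - ∂F_z/∂x = 0,
    (∇ × F)_z = ∂F_y/∂x - ∂F_x/∂y = 23x^4 + 23y^4.

On z = 1, (curl F)_z = 23x^4 + 23y^4.

Convert to polar (x = r cos θ, y = r sin θ, dA = r dr dθ); the integrand becomes 23r^4(sin(θ)^4 + cos(θ)^4), so

    ∬_D (curl F)_z dA = ∫_0^{2π} ∫_0^{1} (23r^4(sin(θ)^4 + cos(θ)^4)) · r dr dθ.

Inner (r from 0 to 1): 23sin(θ)^4/6 + 23cos(θ)^4/6.
Outer (θ from 0 to 2π): 23π/4.

Therefore ∮_C F · dr = 23π/4.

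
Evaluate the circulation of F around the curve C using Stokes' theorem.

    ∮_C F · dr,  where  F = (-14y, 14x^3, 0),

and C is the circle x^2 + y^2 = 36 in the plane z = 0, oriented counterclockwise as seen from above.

Let S be the flat disk x^2 + y^2 ≤ 36 in the plane z = 0, with upward unit normal n̂ = ẑ. By Stokes' theorem,

    ∮_C F · dr = ∬_S (∇ × F) · n̂ dS = ∬_D (curl F)_z dA,

where D is the disk x^2 + y^2 ≤ 36.

Compute the curl of F = (-14y, 14x^3, 0):
    (∇ × F)_x = ∂F_z/∂y - ∂F_y/∂z = 0,
    (∇ × F)_y = ∂F_x/∂z - ∂F_z/∂x = 0,
    (∇ × F)_z = ∂F_y/∂x - ∂F_x/∂y = 42x^2 + 14.

On z = 0, (curl F)_z = 42x^2 + 14.

Convert to polar (x = r cos θ, y = r sin θ, dA = r dr dθ); the integrand becomes 42r^2cos(θ)^2 + 14, so

    ∬_D (curl F)_z dA = ∫_0^{2π} ∫_0^{6} (42r^2cos(θ)^2 + 14) · r dr dθ.

Inner (r from 0 to 6): 13608cos(θ)^2 + 252.
Outer (θ from 0 to 2π): 14112π.

Therefore ∮_C F · dr = 14112π.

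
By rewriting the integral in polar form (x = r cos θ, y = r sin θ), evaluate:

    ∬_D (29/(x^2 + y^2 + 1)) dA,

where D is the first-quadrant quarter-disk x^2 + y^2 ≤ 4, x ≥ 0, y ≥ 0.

The region D is 0 ≤ r ≤ 2, 0 ≤ θ ≤ π/2 in polar coordinates, where x = r cos(θ), y = r sin(θ), and dA = r dr dθ.

Under the substitution, the integrand becomes 29/(r^2 + 1), so

    ∬_D (29/(x^2 + y^2 + 1)) dA = ∫_{0}^{π/2} ∫_{0}^{2} (29/(r^2 + 1)) · r dr dθ.

Inner integral (in r): ∫_{0}^{2} (29/(r^2 + 1)) · r dr = 29log(5)/2.

Outer integral (in θ): ∫_{0}^{π/2} (29log(5)/2) dθ = 29π log(5)/4.

Therefore ∬_D (29/(x^2 + y^2 + 1)) dA = 29π log(5)/4.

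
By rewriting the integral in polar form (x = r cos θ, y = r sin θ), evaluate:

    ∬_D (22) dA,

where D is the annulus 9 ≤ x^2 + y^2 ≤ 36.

The region D is 3 ≤ r ≤ 6, 0 ≤ θ ≤ 2π in polar coordinates, where x = r cos(θ), y = r sin(θ), and dA = r dr dθ.

Under the substitution, the integrand becomes 22, so

    ∬_D (22) dA = ∫_{0}^{2π} ∫_{3}^{6} (22) · r dr dθ.

Inner integral (in r): ∫_{3}^{6} (22) · r dr = 297.

Outer integral (in θ): ∫_{0}^{2π} (297) dθ = 594π.

Therefore ∬_D (22) dA = 594π.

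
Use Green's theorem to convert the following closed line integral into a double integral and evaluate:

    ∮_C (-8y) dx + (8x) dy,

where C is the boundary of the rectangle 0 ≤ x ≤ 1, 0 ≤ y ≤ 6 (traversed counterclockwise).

Green's theorem converts the closed line integral into a double integral over the enclosed region D:

    ∮_C P dx + Q dy = ∬_D (∂Q/∂x - ∂P/∂y) dA.

Here P = -8y, Q = 8x, so

    ∂Q/∂x = 8,    ∂P/∂y = -8,
    ∂Q/∂x - ∂P/∂y = 16.

D is the region 0 ≤ x ≤ 1, 0 ≤ y ≤ 6. Evaluating the double integral:

    ∬_D (16) dA = ∫_0^{1} ∫_0^{6} (16) dy dx.

Inner (y from 0 to 6): 96.
Outer (x from 0 to 1): 96.

Therefore ∮_C P dx + Q dy = 96.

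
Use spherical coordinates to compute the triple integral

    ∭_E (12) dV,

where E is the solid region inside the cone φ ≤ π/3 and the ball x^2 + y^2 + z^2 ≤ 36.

In spherical coordinates, x = ρ sin(φ) cos(θ), y = ρ sin(φ) sin(θ), z = ρ cos(φ), and dV = ρ^2 sin(φ) dρ dφ dθ.

The integrand becomes 12, so

    ∭_E (12) dV = ∫_{0}^{2π} ∫_{0}^{π/3} ∫_{0}^{6} (12) · ρ^2 sin(φ) dρ dφ dθ.

Inner (ρ): 864sin(φ).
Middle (φ): 432.
Outer (θ): 864π.

Therefore the triple integral equals 864π.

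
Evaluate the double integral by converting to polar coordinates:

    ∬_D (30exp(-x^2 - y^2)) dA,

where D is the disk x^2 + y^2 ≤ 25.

The region D is 0 ≤ r ≤ 5, 0 ≤ θ ≤ 2π in polar coordinates, where x = r cos(θ), y = r sin(θ), and dA = r dr dθ.

Under the substitution, the integrand becomes 30exp(-r^2), so

    ∬_D (30exp(-x^2 - y^2)) dA = ∫_{0}^{2π} ∫_{0}^{5} (30exp(-r^2)) · r dr dθ.

Inner integral (in r): ∫_{0}^{5} (30exp(-r^2)) · r dr = 15 - 15exp(-25).

Outer integral (in θ): ∫_{0}^{2π} (15 - 15exp(-25)) dθ = -30π exp(-25) + 30π.

Therefore ∬_D (30exp(-x^2 - y^2)) dA = -30π exp(-25) + 30π.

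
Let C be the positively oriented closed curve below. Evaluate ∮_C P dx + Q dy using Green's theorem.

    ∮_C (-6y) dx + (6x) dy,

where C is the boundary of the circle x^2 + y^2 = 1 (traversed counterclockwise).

Green's theorem converts the closed line integral into a double integral over the enclosed region D:

    ∮_C P dx + Q dy = ∬_D (∂Q/∂x - ∂P/∂y) dA.

Here P = -6y, Q = 6x, so

    ∂Q/∂x = 6,    ∂P/∂y = -6,
    ∂Q/∂x - ∂P/∂y = 12.

D is the region x^2 + y^2 ≤ 1. Evaluating the double integral:

In polar coordinates (x = r cos θ, y = r sin θ, dA = r dr dθ) the integrand becomes 12, so

    ∬_D (12) dA = ∫_0^{2π} ∫_0^{1} (12) · r dr dθ.

Inner (r from 0 to 1): 6.
Outer (θ from 0 to 2π): 12π.

Therefore ∮_C P dx + Q dy = 12π.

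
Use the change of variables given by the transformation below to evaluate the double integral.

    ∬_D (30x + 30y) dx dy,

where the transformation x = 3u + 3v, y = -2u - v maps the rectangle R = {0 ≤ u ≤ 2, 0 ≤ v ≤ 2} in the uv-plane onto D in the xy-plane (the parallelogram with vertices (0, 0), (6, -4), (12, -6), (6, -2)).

Compute the Jacobian determinant of (x, y) with respect to (u, v):

    ∂(x,y)/∂(u,v) = | 3  3 | = (3)(-1) - (3)(-2) = 3.
                   | -2  -1 |

Its absolute value is |J| = 3 (the area scaling factor).

Substituting x = 3u + 3v, y = -2u - v into the integrand,

    30x + 30y → 30u + 60v,

so the integral becomes

    ∬_R (30u + 60v) · |J| du dv = ∫_0^2 ∫_0^2 (90u + 180v) dv du.

Inner (v): 180u + 360.
Outer (u): 1080.

Therefore ∬_D (30x + 30y) dx dy = 1080.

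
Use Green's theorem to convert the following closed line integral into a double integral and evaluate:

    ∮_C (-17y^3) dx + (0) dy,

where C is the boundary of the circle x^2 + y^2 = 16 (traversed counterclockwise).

Green's theorem converts the closed line integral into a double integral over the enclosed region D:

    ∮_C P dx + Q dy = ∬_D (∂Q/∂x - ∂P/∂y) dA.

Here P = -17y^3, Q = 0, so

    ∂Q/∂x = 0,    ∂P/∂y = -51y^2,
    ∂Q/∂x - ∂P/∂y = 51y^2.

D is the region x^2 + y^2 ≤ 16. Evaluating the double integral:

In polar coordinates (x = r cos θ, y = r sin θ, dA = r dr dθ) the integrand becomes 51r^2sin(θ)^2, so

    ∬_D (51y^2) dA = ∫_0^{2π} ∫_0^{4} (51r^2sin(θ)^2) · r dr dθ.

Inner (r from 0 to 4): 3264sin(θ)^2.
Outer (θ from 0 to 2π): 3264π.

Therefore ∮_C P dx + Q dy = 3264π.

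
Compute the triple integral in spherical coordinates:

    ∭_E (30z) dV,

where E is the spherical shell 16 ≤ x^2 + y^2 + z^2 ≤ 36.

In spherical coordinates, x = ρ sin(φ) cos(θ), y = ρ sin(φ) sin(θ), z = ρ cos(φ), and dV = ρ^2 sin(φ) dρ dφ dθ.

The integrand becomes 30ρ cos(φ), so

    ∭_E (30z) dV = ∫_{0}^{2π} ∫_{0}^{π} ∫_{4}^{6} (30ρ cos(φ)) · ρ^2 sin(φ) dρ dφ dθ.

Inner (ρ): 3900sin(2φ).
Middle (φ): 0.
Outer (θ): 0.

Therefore the triple integral equals 0.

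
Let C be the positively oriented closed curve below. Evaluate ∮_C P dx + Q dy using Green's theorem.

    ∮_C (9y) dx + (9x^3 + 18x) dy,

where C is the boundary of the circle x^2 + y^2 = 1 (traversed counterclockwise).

Green's theorem converts the closed line integral into a double integral over the enclosed region D:

    ∮_C P dx + Q dy = ∬_D (∂Q/∂x - ∂P/∂y) dA.

Here P = 9y, Q = 9x^3 + 18x, so

    ∂Q/∂x = 27x^2 + 18,    ∂P/∂y = 9,
    ∂Q/∂x - ∂P/∂y = 27x^2 + 9.

D is the region x^2 + y^2 ≤ 1. Evaluating the double integral:

In polar coordinates (x = r cos θ, y = r sin θ, dA = r dr dθ) the integrand becomes 27r^2cos(θ)^2 + 9, so

    ∬_D (27x^2 + 9) dA = ∫_0^{2π} ∫_0^{1} (27r^2cos(θ)^2 + 9) · r dr dθ.

Inner (r from 0 to 1): 27cos(θ)^2/4 + 9/2.
Outer (θ from 0 to 2π): 63π/4.

Therefore ∮_C P dx + Q dy = 63π/4.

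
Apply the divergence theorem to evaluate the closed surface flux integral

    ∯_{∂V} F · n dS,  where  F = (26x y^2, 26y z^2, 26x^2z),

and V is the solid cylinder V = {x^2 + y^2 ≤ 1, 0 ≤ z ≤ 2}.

By the divergence theorem,

    ∯_{∂V} F · n dS = ∭_V (∇ · F) dV.

Compute the divergence:
    ∇ · F = ∂F_x/∂x + ∂F_y/∂y + ∂F_z/∂z = 26y^2 + 26z^2 + 26x^2 = 26x^2 + 26y^2 + 26z^2.

In cylindrical coordinates, x = r cos(θ), y = r sin(θ), z = z, dV = r dr dθ dz, with 0 ≤ r ≤ 1, 0 ≤ θ ≤ 2π, 0 ≤ z ≤ 2.

The integrand, after substitution and multiplying by the volume element, becomes (26r^2 + 26z^2) · r, so

    ∭_V (∇·F) dV = ∫_0^{2π} ∫_0^{1} ∫_0^{2} (26r^2 + 26z^2) · r dz dr dθ.

Inner (z from 0 to 2): 52r (r^2 + 4/3).
Middle (r from 0 to 1): 143/3.
Outer (θ from 0 to 2π): 286π/3.

Therefore ∯_{∂V} F · n dS = 286π/3.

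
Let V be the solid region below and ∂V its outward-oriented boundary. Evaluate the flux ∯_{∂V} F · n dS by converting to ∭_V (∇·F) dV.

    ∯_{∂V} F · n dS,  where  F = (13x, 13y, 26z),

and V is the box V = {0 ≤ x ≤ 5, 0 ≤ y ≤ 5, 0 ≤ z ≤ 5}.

By the divergence theorem,

    ∯_{∂V} F · n dS = ∭_V (∇ · F) dV.

Compute the divergence:
    ∇ · F = ∂F_x/∂x + ∂F_y/∂y + ∂F_z/∂z = 13 + 13 + 26 = 52.

V is a rectangular box, so dV = dx dy dz with 0 ≤ x ≤ 5, 0 ≤ y ≤ 5, 0 ≤ z ≤ 5.

Integrate (52) over V as an iterated integral:

    ∭_V (∇·F) dV = ∫_0^{5} ∫_0^{5} ∫_0^{5} (52) dz dy dx.

Inner (z from 0 to 5): 260.
Middle (y from 0 to 5): 1300.
Outer (x from 0 to 5): 6500.

Therefore ∯_{∂V} F · n dS = 6500.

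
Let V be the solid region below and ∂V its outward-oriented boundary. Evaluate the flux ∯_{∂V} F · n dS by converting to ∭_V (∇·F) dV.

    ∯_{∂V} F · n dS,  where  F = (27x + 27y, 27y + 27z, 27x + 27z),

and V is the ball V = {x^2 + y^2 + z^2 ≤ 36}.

By the divergence theorem,

    ∯_{∂V} F · n dS = ∭_V (∇ · F) dV.

Compute the divergence:
    ∇ · F = ∂F_x/∂x + ∂F_y/∂y + ∂F_z/∂z = 27 + 27 + 27 = 81.

In spherical coordinates, x = ρ sin(φ) cos(θ), y = ρ sin(φ) sin(θ), z = ρ cos(φ), dV = ρ^2 sin(φ) dρ dφ dθ, with 0 ≤ ρ ≤ 6, 0 ≤ φ ≤ π, 0 ≤ θ ≤ 2π.

The integrand, after substitution and multiplying by the volume element, becomes (81) · ρ^2 sin(φ), so

    ∭_V (∇·F) dV = ∫_0^{2π} ∫_0^{π} ∫_0^{6} (81) · ρ^2 sin(φ) dρ dφ dθ.

Inner (ρ from 0 to 6): 5832sin(φ).
Middle (φ from 0 to π): 11664.
Outer (θ from 0 to 2π): 23328π.

Therefore ∯_{∂V} F · n dS = 23328π.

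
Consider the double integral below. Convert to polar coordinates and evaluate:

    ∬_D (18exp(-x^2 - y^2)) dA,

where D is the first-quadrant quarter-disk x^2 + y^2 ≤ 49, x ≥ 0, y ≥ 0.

The region D is 0 ≤ r ≤ 7, 0 ≤ θ ≤ π/2 in polar coordinates, where x = r cos(θ), y = r sin(θ), and dA = r dr dθ.

Under the substitution, the integrand becomes 18exp(-r^2), so

    ∬_D (18exp(-x^2 - y^2)) dA = ∫_{0}^{π/2} ∫_{0}^{7} (18exp(-r^2)) · r dr dθ.

Inner integral (in r): ∫_{0}^{7} (18exp(-r^2)) · r dr = 9 - 9exp(-49).

Outer integral (in θ): ∫_{0}^{π/2} (9 - 9exp(-49)) dθ = -9π (1 - exp(49))exp(-49)/2.

Therefore ∬_D (18exp(-x^2 - y^2)) dA = -9π (1 - exp(49))exp(-49)/2.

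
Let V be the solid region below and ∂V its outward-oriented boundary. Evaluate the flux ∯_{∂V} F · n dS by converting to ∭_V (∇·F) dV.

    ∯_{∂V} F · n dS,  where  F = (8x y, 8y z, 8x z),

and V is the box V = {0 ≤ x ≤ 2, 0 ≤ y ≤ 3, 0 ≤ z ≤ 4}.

By the divergence theorem,

    ∯_{∂V} F · n dS = ∭_V (∇ · F) dV.

Compute the divergence:
    ∇ · F = ∂F_x/∂x + ∂F_y/∂y + ∂F_z/∂z = 8y + 8z + 8x = 8x + 8y + 8z.

V is a rectangular box, so dV = dx dy dz with 0 ≤ x ≤ 2, 0 ≤ y ≤ 3, 0 ≤ z ≤ 4.

Integrate (8x + 8y + 8z) over V as an iterated integral:

    ∭_V (∇·F) dV = ∫_0^{2} ∫_0^{3} ∫_0^{4} (8x + 8y + 8z) dz dy dx.

Inner (z from 0 to 4): 32x + 32y + 64.
Middle (y from 0 to 3): 96x + 336.
Outer (x from 0 to 2): 864.

Therefore ∯_{∂V} F · n dS = 864.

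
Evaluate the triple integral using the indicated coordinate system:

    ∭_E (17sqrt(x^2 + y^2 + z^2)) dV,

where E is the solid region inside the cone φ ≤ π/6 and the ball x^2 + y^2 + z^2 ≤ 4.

In spherical coordinates, x = ρ sin(φ) cos(θ), y = ρ sin(φ) sin(θ), z = ρ cos(φ), and dV = ρ^2 sin(φ) dρ dφ dθ.

The integrand becomes 17ρ, so

    ∭_E (17sqrt(x^2 + y^2 + z^2)) dV = ∫_{0}^{2π} ∫_{0}^{π/6} ∫_{0}^{2} (17ρ) · ρ^2 sin(φ) dρ dφ dθ.

Inner (ρ): 68sin(φ).
Middle (φ): 68 - 34sqrt(3).
Outer (θ): 68π (2 - sqrt(3)).

Therefore the triple integral equals 68π (2 - sqrt(3)).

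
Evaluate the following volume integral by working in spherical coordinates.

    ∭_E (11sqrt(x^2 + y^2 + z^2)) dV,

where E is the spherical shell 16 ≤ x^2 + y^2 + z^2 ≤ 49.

In spherical coordinates, x = ρ sin(φ) cos(θ), y = ρ sin(φ) sin(θ), z = ρ cos(φ), and dV = ρ^2 sin(φ) dρ dφ dθ.

The integrand becomes 11ρ, so

    ∭_E (11sqrt(x^2 + y^2 + z^2)) dV = ∫_{0}^{2π} ∫_{0}^{π} ∫_{4}^{7} (11ρ) · ρ^2 sin(φ) dρ dφ dθ.

Inner (ρ): 23595sin(φ)/4.
Middle (φ): 23595/2.
Outer (θ): 23595π.

Therefore the triple integral equals 23595π.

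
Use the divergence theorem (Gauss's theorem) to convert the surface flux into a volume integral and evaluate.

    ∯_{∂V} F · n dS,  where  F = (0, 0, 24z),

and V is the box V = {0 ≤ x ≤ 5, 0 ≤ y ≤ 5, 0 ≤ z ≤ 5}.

By the divergence theorem,

    ∯_{∂V} F · n dS = ∭_V (∇ · F) dV.

Compute the divergence:
    ∇ · F = ∂F_x/∂x + ∂F_y/∂y + ∂F_z/∂z = 0 + 0 + 24 = 24.

V is a rectangular box, so dV = dx dy dz with 0 ≤ x ≤ 5, 0 ≤ y ≤ 5, 0 ≤ z ≤ 5.

Integrate (24) over V as an iterated integral:

    ∭_V (∇·F) dV = ∫_0^{5} ∫_0^{5} ∫_0^{5} (24) dz dy dx.

Inner (z from 0 to 5): 120.
Middle (y from 0 to 5): 600.
Outer (x from 0 to 5): 3000.

Therefore ∯_{∂V} F · n dS = 3000.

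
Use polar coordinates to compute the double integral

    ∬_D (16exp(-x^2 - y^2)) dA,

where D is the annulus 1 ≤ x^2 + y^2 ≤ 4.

The region D is 1 ≤ r ≤ 2, 0 ≤ θ ≤ 2π in polar coordinates, where x = r cos(θ), y = r sin(θ), and dA = r dr dθ.

Under the substitution, the integrand becomes 16exp(-r^2), so

    ∬_D (16exp(-x^2 - y^2)) dA = ∫_{0}^{2π} ∫_{1}^{2} (16exp(-r^2)) · r dr dθ.

Inner integral (in r): ∫_{1}^{2} (16exp(-r^2)) · r dr = -(8 - 8exp(3))exp(-4).

Outer integral (in θ): ∫_{0}^{2π} (-(8 - 8exp(3))exp(-4)) dθ = -16π (1 - exp(3))exp(-4).

Therefore ∬_D (16exp(-x^2 - y^2)) dA = -16π (1 - exp(3))exp(-4).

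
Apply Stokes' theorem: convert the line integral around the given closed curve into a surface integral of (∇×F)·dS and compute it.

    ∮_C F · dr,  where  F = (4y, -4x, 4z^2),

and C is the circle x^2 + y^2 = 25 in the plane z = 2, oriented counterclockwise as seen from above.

Let S be the flat disk x^2 + y^2 ≤ 25 in the plane z = 2, with upward unit normal n̂ = ẑ. By Stokes' theorem,

    ∮_C F · dr = ∬_S (∇ × F) · n̂ dS = ∬_D (curl F)_z dA,

where D is the disk x^2 + y^2 ≤ 25.

Compute the curl of F = (4y, -4x, 4z^2):
    (∇ × F)_x = ∂F_z/∂y - ∂F_y/∂z = 0,
    (∇ × F)_y = ∂F_x/∂z - ∂F_z/∂x = 0,
    (∇ × F)_z = ∂F_y/∂x - ∂F_x/∂y = -8.

On z = 2, (curl F)_z = -8.

Convert to polar (x = r cos θ, y = r sin θ, dA = r dr dθ); the integrand becomes -8, so

    ∬_D (curl F)_z dA = ∫_0^{2π} ∫_0^{5} (-8) · r dr dθ.

Inner (r from 0 to 5): -100.
Outer (θ from 0 to 2π): -200π.

Therefore ∮_C F · dr = -200π.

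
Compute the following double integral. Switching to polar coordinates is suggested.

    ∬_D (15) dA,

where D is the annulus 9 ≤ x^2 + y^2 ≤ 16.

The region D is 3 ≤ r ≤ 4, 0 ≤ θ ≤ 2π in polar coordinates, where x = r cos(θ), y = r sin(θ), and dA = r dr dθ.

Under the substitution, the integrand becomes 15, so

    ∬_D (15) dA = ∫_{0}^{2π} ∫_{3}^{4} (15) · r dr dθ.

Inner integral (in r): ∫_{3}^{4} (15) · r dr = 105/2.

Outer integral (in θ): ∫_{0}^{2π} (105/2) dθ = 105π.

Therefore ∬_D (15) dA = 105π.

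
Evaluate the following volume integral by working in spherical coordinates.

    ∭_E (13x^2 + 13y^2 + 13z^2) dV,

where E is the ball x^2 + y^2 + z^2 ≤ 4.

In spherical coordinates, x = ρ sin(φ) cos(θ), y = ρ sin(φ) sin(θ), z = ρ cos(φ), and dV = ρ^2 sin(φ) dρ dφ dθ.

The integrand becomes 13ρ^2, so

    ∭_E (13x^2 + 13y^2 + 13z^2) dV = ∫_{0}^{2π} ∫_{0}^{π} ∫_{0}^{2} (13ρ^2) · ρ^2 sin(φ) dρ dφ dθ.

Inner (ρ): 416sin(φ)/5.
Middle (φ): 832/5.
Outer (θ): 1664π/5.

Therefore the triple integral equals 1664π/5.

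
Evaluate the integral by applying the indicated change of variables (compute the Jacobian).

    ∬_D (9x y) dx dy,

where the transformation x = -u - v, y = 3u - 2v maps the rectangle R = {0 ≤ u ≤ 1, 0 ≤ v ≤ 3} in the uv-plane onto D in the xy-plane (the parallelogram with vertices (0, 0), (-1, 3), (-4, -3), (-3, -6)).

Compute the Jacobian determinant of (x, y) with respect to (u, v):

    ∂(x,y)/∂(u,v) = | -1  -1 | = (-1)(-2) - (-1)(3) = 5.
                   | 3  -2 |

Its absolute value is |J| = 5 (the area scaling factor).

Substituting x = -u - v, y = 3u - 2v into the integrand,

    9x y → -27u^2 - 9u v + 18v^2,

so the integral becomes

    ∬_R (-27u^2 - 9u v + 18v^2) · |J| du dv = ∫_0^1 ∫_0^3 (-135u^2 - 45u v + 90v^2) dv du.

Inner (v): -405u^2 - 405u/2 + 810.
Outer (u): 2295/4.

Therefore ∬_D (9x y) dx dy = 2295/4.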